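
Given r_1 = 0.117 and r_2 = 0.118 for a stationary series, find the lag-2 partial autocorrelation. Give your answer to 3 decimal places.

φ_{22} = (r_2 − r_1²) / (1 − r_1²)
r_1² = (0.117)² = 0.013689
Numerator = 0.118 − 0.0137 = 0.1043; denominator = 1 − 0.0137 = 0.9863
φ_{22} = 0.1043 / 0.9863 = 0.106

0.106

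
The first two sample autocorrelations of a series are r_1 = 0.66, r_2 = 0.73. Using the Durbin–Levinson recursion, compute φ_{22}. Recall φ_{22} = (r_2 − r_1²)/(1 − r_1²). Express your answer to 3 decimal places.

0.522

φ_{22} = (r_2 − r_1²) / (1 − r_1²)
r_1² = (0.66)² = 0.4356
Numerator = 0.73 − 0.4356 = 0.2944; denominator = 1 − 0.4356 = 0.5644
φ_{22} = 0.2944 / 0.5644 = 0.522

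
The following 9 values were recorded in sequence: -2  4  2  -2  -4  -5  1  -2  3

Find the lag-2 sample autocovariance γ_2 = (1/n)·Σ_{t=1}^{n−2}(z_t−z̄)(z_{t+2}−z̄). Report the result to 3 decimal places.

Mean z̄ = (-2 + 4 + 2 − 2 − 4 − 5 + 1 − 2 + 3)/9 = -0.5556
Σ_{t=1}^{7}(z_t−z̄)(z_{t+2}−z̄) = -6.0617
γ_2 = -6.0617 / 9 = -0.674

-0.674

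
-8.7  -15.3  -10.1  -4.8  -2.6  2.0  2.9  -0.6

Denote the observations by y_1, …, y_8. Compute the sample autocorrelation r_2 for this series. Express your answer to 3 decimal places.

Mean ȳ = (-8.7 − 15.3 − 10.1 − 4.8 − 2.6 + 2.0 + 2.9 − 0.6)/8 = -4.6500
Deviations from mean: -4.0500, -10.6500, -5.4500, -0.1500, 2.0500, 6.6500, 7.5500, 4.0500
Σ(y_t−ȳ)(y_{t+2}−ȳ) = (22.0725) + (1.5975) + (-11.1725) + (-0.9975) + (15.4775) + (26.9325) = 53.9100
Denominator Σ(y_t−ȳ)² = 281.3800
r_2 = 53.9100 / 281.3800 = 0.192

0.192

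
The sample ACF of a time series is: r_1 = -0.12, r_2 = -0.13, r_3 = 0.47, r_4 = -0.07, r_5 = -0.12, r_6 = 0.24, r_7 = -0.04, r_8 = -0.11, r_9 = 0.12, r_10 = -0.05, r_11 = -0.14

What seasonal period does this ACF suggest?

3

The largest autocorrelation is r_3 = 0.47, with a weaker echo at lag 6 (0.24); the remaining lags stay at or below 0.12.
The dominant spike at lag 3 indicates a seasonal period of 3.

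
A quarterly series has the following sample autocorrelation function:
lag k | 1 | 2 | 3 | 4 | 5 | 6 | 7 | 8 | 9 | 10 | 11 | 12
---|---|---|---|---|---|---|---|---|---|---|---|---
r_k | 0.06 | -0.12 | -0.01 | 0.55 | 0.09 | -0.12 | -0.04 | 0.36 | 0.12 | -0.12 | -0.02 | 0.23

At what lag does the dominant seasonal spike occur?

The largest autocorrelation is r_4 = 0.55, with weaker echoes at lags 8 (0.36) and 12 (0.23); the remaining lags stay at or below 0.12.
The dominant spike at lag 4 indicates a seasonal period of 4.

4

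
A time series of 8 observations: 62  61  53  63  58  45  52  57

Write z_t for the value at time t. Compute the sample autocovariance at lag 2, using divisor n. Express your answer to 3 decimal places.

-10.426

Mean z̄ = (62 + 61 + 53 + 63 + 58 + 45 + 52 + 57)/8 = 56.3750
Deviations: 5.6250, 4.6250, -3.3750, 6.6250, 1.6250, -11.3750, -4.3750, 0.6250
Σ_{t=1}^{6}(z_t−z̄)(z_{t+2}−z̄) = -83.4063
γ_2 = -83.4063 / 8 = -10.426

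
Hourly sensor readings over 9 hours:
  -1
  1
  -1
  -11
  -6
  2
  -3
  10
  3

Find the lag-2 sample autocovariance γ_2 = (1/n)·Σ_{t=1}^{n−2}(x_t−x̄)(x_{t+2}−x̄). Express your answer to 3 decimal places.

-1.173

Mean x̄ = (-1 + 1 − 1 − 11 − 6 + 2 − 3 + 10 + 3)/9 = -0.6667
Σ_{t=1}^{7}(x_t−x̄)(x_{t+2}−x̄) = -10.5556
γ_2 = -10.5556 / 9 = -1.173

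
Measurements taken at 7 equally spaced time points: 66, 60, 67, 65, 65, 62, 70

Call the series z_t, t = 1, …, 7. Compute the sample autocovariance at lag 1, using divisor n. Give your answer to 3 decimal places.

Mean z̄ = (66 + 60 + 67 + 65 + 65 + 62 + 70)/7 = 65.0000
Σ_{t=1}^{6}(z_t−z̄)(z_{t+1}−z̄) = -30.0000
γ_1 = -30.0000 / 7 = -4.286

-4.286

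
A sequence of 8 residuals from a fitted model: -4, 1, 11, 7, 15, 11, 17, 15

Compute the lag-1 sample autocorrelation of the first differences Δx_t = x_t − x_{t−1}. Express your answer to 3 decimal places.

First differences Δx: 5, 10, -4, 8, -4, 6, -2
Mean of differences = 2.7143
Numerator Σ(Δx_t−Δx̄)(Δx_{t+1}−Δx̄) = -140.7959
Denominator Σ(Δx_t−Δx̄)² = 209.4286
r_1(Δx) = -140.7959 / 209.4286 = -0.672

-0.672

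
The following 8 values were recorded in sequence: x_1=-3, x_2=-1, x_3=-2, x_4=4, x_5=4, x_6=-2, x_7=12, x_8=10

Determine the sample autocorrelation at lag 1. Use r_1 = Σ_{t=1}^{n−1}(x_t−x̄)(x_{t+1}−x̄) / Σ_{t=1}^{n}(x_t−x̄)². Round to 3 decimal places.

Mean x̄ = (-3 − 1 − 2 + 4 + 4 − 2 + 12 + 10)/8 = 2.7500
Deviations from mean: -5.7500, -3.7500, -4.7500, 1.2500, 1.2500, -4.7500, 9.2500, 7.2500
Σ(x_t−x̄)(x_{t+1}−x̄) = (21.5625) + (17.8125) + (-5.9375) + (1.5625) + (-5.9375) + (-43.9375) + (67.0625) = 52.1875
Denominator Σ(x_t−x̄)² = 233.5000
r_1 = 52.1875 / 233.5000 = 0.224

0.224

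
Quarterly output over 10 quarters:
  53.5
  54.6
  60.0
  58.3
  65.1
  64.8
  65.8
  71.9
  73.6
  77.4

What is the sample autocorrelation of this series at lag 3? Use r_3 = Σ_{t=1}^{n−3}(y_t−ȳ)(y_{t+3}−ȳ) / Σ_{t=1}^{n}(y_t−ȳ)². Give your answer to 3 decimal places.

Mean ȳ = (53.5 + 54.6 + 60.0 + 58.3 + 65.1 + 64.8 + 65.8 + 71.9 + 73.6 + 77.4)/10 = 64.5000
Σ(y_t−ȳ)(y_{t+3}−ȳ) = (68.2000) + (-5.9400) + (-1.3500) + (-8.0600) + (4.4400) + (2.7300) + (16.7700) = 76.7900
Denominator Σ(y_t−ȳ)² = 583.8200
r_3 = 76.7900 / 583.8200 = 0.132

0.132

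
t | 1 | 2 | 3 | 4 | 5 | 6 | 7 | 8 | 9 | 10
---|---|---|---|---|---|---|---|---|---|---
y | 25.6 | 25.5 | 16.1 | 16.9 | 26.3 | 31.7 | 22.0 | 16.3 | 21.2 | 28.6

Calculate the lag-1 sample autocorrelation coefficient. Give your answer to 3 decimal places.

0.151

Mean ȳ = (25.6 + 25.5 + 16.1 + 16.9 + 26.3 + 31.7 + 22.0 + 16.3 + 21.2 + 28.6)/10 = 23.0200
Numerator Σ_{t=1}^{9}(y_t−ȳ)(y_{t+1}−ȳ) = 40.0596
Denominator Σ(y_t−ȳ)² = 264.8960
r_1 = 40.0596 / 264.8960 = 0.151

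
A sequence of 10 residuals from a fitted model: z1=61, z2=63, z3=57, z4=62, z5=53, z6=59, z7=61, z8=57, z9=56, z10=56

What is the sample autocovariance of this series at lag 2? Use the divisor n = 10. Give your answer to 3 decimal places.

Mean z̄ = (61 + 63 + 57 + 62 + 53 + 59 + 61 + 57 + 56 + 56)/10 = 58.5000
Σ_{t=1}^{8}(z_t−z̄)(z_{t+2}−z̄) = 5.0000
γ_2 = 5.0000 / 10 = 0.500

0.500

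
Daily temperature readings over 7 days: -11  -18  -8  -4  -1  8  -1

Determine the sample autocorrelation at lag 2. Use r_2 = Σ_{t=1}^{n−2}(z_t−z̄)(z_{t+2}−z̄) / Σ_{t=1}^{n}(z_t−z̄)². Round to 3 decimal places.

0.053

Mean z̄ = (-11 − 18 − 8 − 4 − 1 + 8 − 1)/7 = -5.0000
Numerator Σ_{t=1}^{5}(z_t−z̄)(z_{t+2}−z̄) = 22.0000
Denominator Σ(z_t−z̄)² = 416.0000
r_2 = 22.0000 / 416.0000 = 0.053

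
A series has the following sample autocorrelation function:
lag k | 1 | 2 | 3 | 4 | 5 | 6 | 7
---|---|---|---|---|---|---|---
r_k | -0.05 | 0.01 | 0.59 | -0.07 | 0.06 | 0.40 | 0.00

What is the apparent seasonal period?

The largest autocorrelation is r_3 = 0.59, with a weaker echo at lag 6 (0.40); the remaining lags stay at or below 0.06.
The dominant spike at lag 3 indicates a seasonal period of 3.

3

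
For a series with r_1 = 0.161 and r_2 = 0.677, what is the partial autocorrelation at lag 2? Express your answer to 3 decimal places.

0.668

φ_{22} = (r_2 − r_1²) / (1 − r_1²)
r_1² = (0.161)² = 0.025921
Numerator = 0.677 − 0.0259 = 0.6511; denominator = 1 − 0.0259 = 0.9741
φ_{22} = 0.6511 / 0.9741 = 0.668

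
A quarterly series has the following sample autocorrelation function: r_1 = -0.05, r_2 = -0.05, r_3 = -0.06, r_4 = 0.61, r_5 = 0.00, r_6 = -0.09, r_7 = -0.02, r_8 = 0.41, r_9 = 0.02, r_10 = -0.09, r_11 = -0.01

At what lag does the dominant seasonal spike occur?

4

The largest autocorrelation is r_4 = 0.61, with a weaker echo at lag 8 (0.41); the remaining lags stay at or below 0.02.
The dominant spike at lag 4 indicates a seasonal period of 4.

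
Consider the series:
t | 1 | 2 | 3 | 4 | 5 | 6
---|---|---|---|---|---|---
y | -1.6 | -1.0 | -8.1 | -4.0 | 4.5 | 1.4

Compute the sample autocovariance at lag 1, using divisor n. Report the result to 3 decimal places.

2.606

Mean ȳ = (-1.6 − 1.0 − 8.1 − 4.0 + 4.5 + 1.4)/6 = -1.4667
Deviations: -0.1333, 0.4667, -6.6333, -2.5333, 5.9667, 2.8667
Σ_{t=1}^{5}(y_t−ȳ)(y_{t+1}−ȳ) = 15.6356
γ_1 = 15.6356 / 6 = 2.606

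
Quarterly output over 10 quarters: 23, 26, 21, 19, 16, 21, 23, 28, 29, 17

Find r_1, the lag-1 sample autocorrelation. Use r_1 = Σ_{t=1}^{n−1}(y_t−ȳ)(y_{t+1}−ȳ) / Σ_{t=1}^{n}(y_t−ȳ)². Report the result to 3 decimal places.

Mean ȳ = (23 + 26 + 21 + 19 + 16 + 21 + 23 + 28 + 29 + 17)/10 = 22.3000
Numerator Σ_{t=1}^{9}(y_t−ȳ)(y_{t+1}−ȳ) = 36.8100
Denominator Σ(y_t−ȳ)² = 174.1000
r_1 = 36.8100 / 174.1000 = 0.211

0.211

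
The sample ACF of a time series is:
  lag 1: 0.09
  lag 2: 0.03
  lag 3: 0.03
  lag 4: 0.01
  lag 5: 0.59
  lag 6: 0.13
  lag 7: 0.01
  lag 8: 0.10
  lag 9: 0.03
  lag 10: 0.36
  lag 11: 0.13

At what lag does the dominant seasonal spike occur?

The largest autocorrelation is r_5 = 0.59, with a weaker echo at lag 10 (0.36); the remaining lags stay at or below 0.13.
The dominant spike at lag 5 indicates a seasonal period of 5.

5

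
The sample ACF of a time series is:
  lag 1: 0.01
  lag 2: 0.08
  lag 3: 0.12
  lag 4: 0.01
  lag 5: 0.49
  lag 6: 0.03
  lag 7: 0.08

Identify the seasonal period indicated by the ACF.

5

The largest autocorrelation is r_5 = 0.49; the remaining lags stay at or below 0.12.
The dominant spike at lag 5 indicates a seasonal period of 5.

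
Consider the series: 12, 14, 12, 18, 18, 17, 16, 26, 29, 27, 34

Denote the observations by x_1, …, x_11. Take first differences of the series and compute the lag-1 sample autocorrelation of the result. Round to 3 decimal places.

-0.304

First differences Δx: 2, -2, 6, 0, -1, -1, 10, 3, -2, 7
Mean of differences = 2.2000
Numerator Σ(Δx_t−Δx̄)(Δx_{t+1}−Δx̄) = -48.4400
Denominator Σ(Δx_t−Δx̄)² = 159.6000
r_1(Δx) = -48.4400 / 159.6000 = -0.304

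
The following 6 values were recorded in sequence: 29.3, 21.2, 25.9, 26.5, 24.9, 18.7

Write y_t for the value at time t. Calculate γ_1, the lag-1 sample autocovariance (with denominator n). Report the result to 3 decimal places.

Mean ȳ = (29.3 + 21.2 + 25.9 + 26.5 + 24.9 + 18.7)/6 = 24.4167
Deviations: 4.8833, -3.2167, 1.4833, 2.0833, 0.4833, -5.7167
Σ_{t=1}^{5}(y_t−ȳ)(y_{t+1}−ȳ) = -19.1453
γ_1 = -19.1453 / 6 = -3.191

-3.191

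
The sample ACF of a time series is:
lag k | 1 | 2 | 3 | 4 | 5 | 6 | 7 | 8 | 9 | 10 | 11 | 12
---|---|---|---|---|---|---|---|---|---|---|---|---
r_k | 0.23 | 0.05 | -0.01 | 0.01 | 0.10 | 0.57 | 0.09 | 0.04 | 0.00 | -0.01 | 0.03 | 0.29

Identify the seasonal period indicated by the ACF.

6

The largest autocorrelation is r_6 = 0.57, with a weaker echo at lag 12 (0.29); the remaining lags stay at or below 0.23. The elevated value at lag 1 (0.23), dropping to 0.05 at lag 2, reflects decaying short-term dependence rather than seasonality.
The dominant spike at lag 6 indicates a seasonal period of 6.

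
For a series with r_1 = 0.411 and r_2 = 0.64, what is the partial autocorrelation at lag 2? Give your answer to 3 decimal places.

φ_{22} = (r_2 − r_1²) / (1 − r_1²)
r_1² = (0.411)² = 0.168921
Numerator = 0.64 − 0.1689 = 0.4711; denominator = 1 − 0.1689 = 0.8311
φ_{22} = 0.4711 / 0.8311 = 0.567

0.567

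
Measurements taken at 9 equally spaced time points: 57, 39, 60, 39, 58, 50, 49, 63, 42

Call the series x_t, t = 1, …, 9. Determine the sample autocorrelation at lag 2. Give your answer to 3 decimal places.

Mean x̄ = (57 + 39 + 60 + 39 + 58 + 50 + 49 + 63 + 42)/9 = 50.7778
Σ(x_t−x̄)(x_{t+2}−x̄) = (57.3827) + (138.7160) + (66.6049) + (9.1605) + (-12.8395) + (-9.5062) + (15.6049) = 265.1235
Denominator Σ(x_t−x̄)² = 683.5556
r_2 = 265.1235 / 683.5556 = 0.388

0.388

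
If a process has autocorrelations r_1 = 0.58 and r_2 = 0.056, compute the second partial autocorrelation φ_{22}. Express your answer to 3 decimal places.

φ_{22} = (r_2 − r_1²) / (1 − r_1²)
r_1² = (0.58)² = 0.3364
Numerator = 0.056 − 0.3364 = -0.2804; denominator = 1 − 0.3364 = 0.6636
φ_{22} = -0.2804 / 0.6636 = -0.423

-0.423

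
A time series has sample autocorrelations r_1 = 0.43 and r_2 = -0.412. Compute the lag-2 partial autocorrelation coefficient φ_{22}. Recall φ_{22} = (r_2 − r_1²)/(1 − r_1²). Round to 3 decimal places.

-0.732

φ_{22} = (r_2 − r_1²) / (1 − r_1²)
r_1² = (0.43)² = 0.1849
Numerator = -0.412 − 0.1849 = -0.5969; denominator = 1 − 0.1849 = 0.8151
φ_{22} = -0.5969 / 0.8151 = -0.732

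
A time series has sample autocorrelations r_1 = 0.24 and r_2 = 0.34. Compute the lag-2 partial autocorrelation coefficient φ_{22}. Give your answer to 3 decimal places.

φ_{22} = (r_2 − r_1²) / (1 − r_1²)
r_1² = (0.24)² = 0.0576
Numerator = 0.34 − 0.0576 = 0.2824; denominator = 1 − 0.0576 = 0.9424
φ_{22} = 0.2824 / 0.9424 = 0.300

0.300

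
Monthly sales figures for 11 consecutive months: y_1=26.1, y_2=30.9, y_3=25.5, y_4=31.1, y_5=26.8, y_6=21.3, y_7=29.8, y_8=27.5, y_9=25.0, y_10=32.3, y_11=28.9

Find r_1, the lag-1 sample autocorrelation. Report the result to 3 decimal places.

-0.353

Mean ȳ = (26.1 + 30.9 + 25.5 + 31.1 + 26.8 + 21.3 + 29.8 + 27.5 + 25.0 + 32.3 + 28.9)/11 = 27.7455
Numerator Σ_{t=1}^{10}(y_t−ȳ)(y_{t+1}−ȳ) = -37.2030
Denominator Σ(y_t−ȳ)² = 105.2873
r_1 = -37.2030 / 105.2873 = -0.353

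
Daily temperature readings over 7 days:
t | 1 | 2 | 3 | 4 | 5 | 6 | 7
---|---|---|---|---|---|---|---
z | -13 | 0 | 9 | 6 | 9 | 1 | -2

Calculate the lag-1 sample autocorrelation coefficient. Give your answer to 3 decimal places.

0.216

Mean z̄ = (-13 + 0 + 9 + 6 + 9 + 1 − 2)/7 = 1.4286
Σ(z_t−z̄)(z_{t+1}−z̄) = (20.6122) + (-10.8163) + (34.6122) + (34.6122) + (-3.2449) + (1.4694) = 77.2449
Denominator Σ(z_t−z̄)² = 357.7143
r_1 = 77.2449 / 357.7143 = 0.216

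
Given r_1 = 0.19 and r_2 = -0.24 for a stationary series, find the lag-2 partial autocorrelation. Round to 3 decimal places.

φ_{22} = (r_2 − r_1²) / (1 − r_1²)
r_1² = (0.19)² = 0.0361
Numerator = -0.24 − 0.0361 = -0.2761; denominator = 1 − 0.0361 = 0.9639
φ_{22} = -0.2761 / 0.9639 = -0.286

-0.286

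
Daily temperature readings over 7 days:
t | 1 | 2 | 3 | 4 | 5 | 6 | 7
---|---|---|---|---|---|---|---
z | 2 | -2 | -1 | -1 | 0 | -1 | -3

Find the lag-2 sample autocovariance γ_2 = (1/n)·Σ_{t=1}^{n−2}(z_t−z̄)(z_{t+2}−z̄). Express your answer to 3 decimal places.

-0.312

Mean z̄ = (2 − 2 − 1 − 1 + 0 − 1 − 3)/7 = -0.8571
Σ_{t=1}^{5}(z_t−z̄)(z_{t+2}−z̄) = -2.1837
γ_2 = -2.1837 / 7 = -0.312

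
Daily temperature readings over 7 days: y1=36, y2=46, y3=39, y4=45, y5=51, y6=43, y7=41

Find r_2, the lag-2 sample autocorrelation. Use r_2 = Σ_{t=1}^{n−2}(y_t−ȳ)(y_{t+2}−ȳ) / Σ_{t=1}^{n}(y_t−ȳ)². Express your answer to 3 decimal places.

-0.096

Mean ȳ = (36 + 46 + 39 + 45 + 51 + 43 + 41)/7 = 43.0000
Deviations from mean: -7.0000, 3.0000, -4.0000, 2.0000, 8.0000, 0.0000, -2.0000
Σ(y_t−ȳ)(y_{t+2}−ȳ) = (28.0000) + (6.0000) + (-32.0000) + (0.0000) + (-16.0000) = -14.0000
Denominator Σ(y_t−ȳ)² = 146.0000
r_2 = -14.0000 / 146.0000 = -0.096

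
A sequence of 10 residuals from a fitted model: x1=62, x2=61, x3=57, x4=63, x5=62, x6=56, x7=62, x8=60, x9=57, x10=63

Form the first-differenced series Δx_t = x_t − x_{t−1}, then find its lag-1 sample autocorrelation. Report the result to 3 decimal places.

First differences Δx: -1, -4, 6, -1, -6, 6, -2, -3, 6
Mean of differences = 0.1111
Numerator Σ(Δx_t−Δx̄)(Δx_{t+1}−Δx̄) = -79.5679
Denominator Σ(Δx_t−Δx̄)² = 174.8889
r_1(Δx) = -79.5679 / 174.8889 = -0.455

-0.455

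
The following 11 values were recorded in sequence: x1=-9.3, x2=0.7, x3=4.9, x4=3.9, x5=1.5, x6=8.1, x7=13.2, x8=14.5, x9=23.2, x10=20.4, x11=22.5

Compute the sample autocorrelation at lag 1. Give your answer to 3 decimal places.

Mean x̄ = (-9.3 + 0.7 + 4.9 + 3.9 + 1.5 + 8.1 + 13.2 + 14.5 + 23.2 + 20.4 + 22.5)/11 = 9.4182
Numerator Σ_{t=1}^{10}(x_t−x̄)(x_{t+1}−x̄) = 660.9242
Denominator Σ(x_t−x̄)² = 1063.4764
r_1 = 660.9242 / 1063.4764 = 0.621

0.621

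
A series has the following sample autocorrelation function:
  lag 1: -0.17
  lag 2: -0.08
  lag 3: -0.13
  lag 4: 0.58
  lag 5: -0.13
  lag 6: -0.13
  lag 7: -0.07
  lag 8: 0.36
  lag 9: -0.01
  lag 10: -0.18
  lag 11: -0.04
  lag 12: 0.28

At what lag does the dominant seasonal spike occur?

4

The largest autocorrelation is r_4 = 0.58, with weaker echoes at lags 8 (0.36) and 12 (0.28); the remaining lags stay at or below -0.01.
The dominant spike at lag 4 indicates a seasonal period of 4.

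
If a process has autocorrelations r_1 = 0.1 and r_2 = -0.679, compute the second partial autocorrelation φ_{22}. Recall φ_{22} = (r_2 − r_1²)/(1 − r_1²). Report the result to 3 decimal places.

-0.696

φ_{22} = (r_2 − r_1²) / (1 − r_1²)
r_1² = (0.1)² = 0.01
Numerator = -0.679 − 0.0100 = -0.6890; denominator = 1 − 0.0100 = 0.9900
φ_{22} = -0.6890 / 0.9900 = -0.696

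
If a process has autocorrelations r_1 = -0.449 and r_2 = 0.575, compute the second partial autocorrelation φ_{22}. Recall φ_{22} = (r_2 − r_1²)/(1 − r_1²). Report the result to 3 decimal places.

φ_{22} = (r_2 − r_1²) / (1 − r_1²)
r_1² = (-0.449)² = 0.201601
Numerator = 0.575 − 0.2016 = 0.3734; denominator = 1 − 0.2016 = 0.7984
φ_{22} = 0.3734 / 0.7984 = 0.468

0.468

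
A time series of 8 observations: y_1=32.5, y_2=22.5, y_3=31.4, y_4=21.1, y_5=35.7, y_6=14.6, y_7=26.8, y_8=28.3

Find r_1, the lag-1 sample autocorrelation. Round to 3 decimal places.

-0.692

Mean ȳ = (32.5 + 22.5 + 31.4 + 21.1 + 35.7 + 14.6 + 26.8 + 28.3)/8 = 26.6125
Numerator Σ_{t=1}^{7}(y_t−ȳ)(y_{t+1}−ȳ) = -231.4864
Denominator Σ(y_t−ȳ)² = 334.6488
r_1 = -231.4864 / 334.6488 = -0.692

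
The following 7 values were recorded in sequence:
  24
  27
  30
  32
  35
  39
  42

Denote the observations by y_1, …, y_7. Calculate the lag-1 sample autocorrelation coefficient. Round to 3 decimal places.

Mean ȳ = (24 + 27 + 30 + 32 + 35 + 39 + 42)/7 = 32.7143
Deviations from mean: -8.7143, -5.7143, -2.7143, -0.7143, 2.2857, 6.2857, 9.2857
Σ(y_t−ȳ)(y_{t+1}−ȳ) = (49.7959) + (15.5102) + (1.9388) + (-1.6327) + (14.3673) + (58.3673) = 138.3469
Denominator Σ(y_t−ȳ)² = 247.4286
r_1 = 138.3469 / 247.4286 = 0.559

0.559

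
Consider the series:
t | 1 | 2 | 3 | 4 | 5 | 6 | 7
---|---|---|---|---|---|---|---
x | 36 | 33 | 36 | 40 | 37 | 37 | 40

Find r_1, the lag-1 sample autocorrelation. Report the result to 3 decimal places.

Mean x̄ = (36 + 33 + 36 + 40 + 37 + 37 + 40)/7 = 37.0000
Numerator Σ_{t=1}^{6}(x_t−x̄)(x_{t+1}−x̄) = 5.0000
Denominator Σ(x_t−x̄)² = 36.0000
r_1 = 5.0000 / 36.0000 = 0.139

0.139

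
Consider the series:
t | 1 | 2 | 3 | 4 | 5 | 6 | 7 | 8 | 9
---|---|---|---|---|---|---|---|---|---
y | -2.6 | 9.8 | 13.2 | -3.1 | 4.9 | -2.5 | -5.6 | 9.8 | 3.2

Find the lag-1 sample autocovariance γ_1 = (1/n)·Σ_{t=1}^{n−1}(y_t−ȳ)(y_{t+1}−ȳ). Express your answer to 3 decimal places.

-6.985

Mean ȳ = (-2.6 + 9.8 + 13.2 − 3.1 + 4.9 − 2.5 − 5.6 + 9.8 + 3.2)/9 = 3.0111
Σ_{t=1}^{8}(y_t−ȳ)(y_{t+1}−ȳ) = -62.8612
γ_1 = -62.8612 / 9 = -6.985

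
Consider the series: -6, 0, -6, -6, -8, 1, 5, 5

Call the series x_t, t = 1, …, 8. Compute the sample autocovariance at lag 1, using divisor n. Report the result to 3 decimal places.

9.529

Mean x̄ = (-6 + 0 − 6 − 6 − 8 + 1 + 5 + 5)/8 = -1.8750
Deviations: -4.1250, 1.8750, -4.1250, -4.1250, -6.1250, 2.8750, 6.8750, 6.8750
Σ_{t=1}^{7}(x_t−x̄)(x_{t+1}−x̄) = 76.2344
γ_1 = 76.2344 / 8 = 9.529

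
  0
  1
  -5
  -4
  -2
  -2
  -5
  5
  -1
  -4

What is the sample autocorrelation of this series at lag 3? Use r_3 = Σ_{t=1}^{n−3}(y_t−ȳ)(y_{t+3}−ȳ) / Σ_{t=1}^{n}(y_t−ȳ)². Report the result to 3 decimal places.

0.105

Mean ȳ = (0 + 1 − 5 − 4 − 2 − 2 − 5 + 5 − 1 − 4)/10 = -1.7000
Σ(y_t−ȳ)(y_{t+3}−ȳ) = (-3.9100) + (-0.8100) + (0.9900) + (7.5900) + (-2.0100) + (-0.2100) + (7.5900) = 9.2300
Denominator Σ(y_t−ȳ)² = 88.1000
r_3 = 9.2300 / 88.1000 = 0.105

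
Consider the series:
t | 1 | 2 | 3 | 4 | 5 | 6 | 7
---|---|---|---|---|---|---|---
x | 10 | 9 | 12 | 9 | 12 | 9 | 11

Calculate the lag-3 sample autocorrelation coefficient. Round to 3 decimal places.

Mean x̄ = (10 + 9 + 12 + 9 + 12 + 9 + 11)/7 = 10.2857
Σ(x_t−x̄)(x_{t+3}−x̄) = (0.3673) + (-2.2041) + (-2.2041) + (-0.9184) = -4.9592
Denominator Σ(x_t−x̄)² = 11.4286
r_3 = -4.9592 / 11.4286 = -0.434

-0.434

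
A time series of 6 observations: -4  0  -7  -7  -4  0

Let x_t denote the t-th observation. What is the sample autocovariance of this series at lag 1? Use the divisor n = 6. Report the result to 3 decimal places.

-0.407

Mean x̄ = (-4 + 0 − 7 − 7 − 4 + 0)/6 = -3.6667
Σ_{t=1}^{5}(x_t−x̄)(x_{t+1}−x̄) = -2.4444
γ_1 = -2.4444 / 6 = -0.407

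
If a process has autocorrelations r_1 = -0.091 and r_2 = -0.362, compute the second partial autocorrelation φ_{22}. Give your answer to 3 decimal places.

-0.373

φ_{22} = (r_2 − r_1²) / (1 − r_1²)
r_1² = (-0.091)² = 0.008281
Numerator = -0.362 − 0.0083 = -0.3703; denominator = 1 − 0.0083 = 0.9917
φ_{22} = -0.3703 / 0.9917 = -0.373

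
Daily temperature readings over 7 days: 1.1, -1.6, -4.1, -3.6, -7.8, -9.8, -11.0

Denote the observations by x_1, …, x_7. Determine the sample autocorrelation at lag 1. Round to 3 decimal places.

Mean x̄ = (1.1 − 1.6 − 4.1 − 3.6 − 7.8 − 9.8 − 11.0)/7 = -5.2571
Deviations from mean: 6.3571, 3.6571, 1.1571, 1.6571, -2.5429, -4.5429, -5.7429
Numerator Σ_{t=1}^{6}(x_t−x̄)(x_{t+1}−x̄) = 62.8253
Denominator Σ(x_t−x̄)² = 117.9571
r_1 = 62.8253 / 117.9571 = 0.533

0.533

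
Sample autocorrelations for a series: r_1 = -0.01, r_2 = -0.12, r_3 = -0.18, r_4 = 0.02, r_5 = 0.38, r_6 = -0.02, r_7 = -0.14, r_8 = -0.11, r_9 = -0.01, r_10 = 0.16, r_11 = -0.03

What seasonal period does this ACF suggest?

The largest autocorrelation is r_5 = 0.38, with a weaker echo at lag 10 (0.16); the remaining lags stay at or below 0.02.
The dominant spike at lag 5 indicates a seasonal period of 5.

5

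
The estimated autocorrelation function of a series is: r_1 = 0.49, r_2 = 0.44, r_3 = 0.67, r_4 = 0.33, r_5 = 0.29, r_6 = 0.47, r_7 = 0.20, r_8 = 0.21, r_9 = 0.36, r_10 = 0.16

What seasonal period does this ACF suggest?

The largest autocorrelation is r_3 = 0.67; the remaining lags stay at or below 0.49. The elevated value at lag 1 (0.49), dropping to 0.44 at lag 2, reflects decaying short-term dependence rather than seasonality.
The dominant spike at lag 3 indicates a seasonal period of 3.

3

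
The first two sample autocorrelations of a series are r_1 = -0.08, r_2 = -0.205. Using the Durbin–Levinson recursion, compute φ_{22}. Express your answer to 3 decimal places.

-0.213

φ_{22} = (r_2 − r_1²) / (1 − r_1²)
r_1² = (-0.08)² = 0.0064
Numerator = -0.205 − 0.0064 = -0.2114; denominator = 1 − 0.0064 = 0.9936
φ_{22} = -0.2114 / 0.9936 = -0.213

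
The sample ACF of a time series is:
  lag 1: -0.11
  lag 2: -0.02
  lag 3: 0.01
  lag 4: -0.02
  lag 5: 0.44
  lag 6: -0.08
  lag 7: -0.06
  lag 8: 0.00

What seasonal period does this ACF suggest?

5

The largest autocorrelation is r_5 = 0.44; the remaining lags stay at or below 0.01.
The dominant spike at lag 5 indicates a seasonal period of 5.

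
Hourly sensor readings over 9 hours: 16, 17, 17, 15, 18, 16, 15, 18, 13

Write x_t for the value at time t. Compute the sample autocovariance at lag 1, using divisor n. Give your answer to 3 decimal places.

Mean x̄ = (16 + 17 + 17 + 15 + 18 + 16 + 15 + 18 + 13)/9 = 16.1111
Σ_{t=1}^{8}(x_t−x̄)(x_{t+1}−x̄) = -10.4568
γ_1 = -10.4568 / 9 = -1.162

-1.162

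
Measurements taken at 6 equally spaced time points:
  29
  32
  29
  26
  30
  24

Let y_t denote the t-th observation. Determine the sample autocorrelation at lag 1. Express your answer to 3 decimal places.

-0.188

Mean ȳ = (29 + 32 + 29 + 26 + 30 + 24)/6 = 28.3333
Σ(y_t−ȳ)(y_{t+1}−ȳ) = (2.4444) + (2.4444) + (-1.5556) + (-3.8889) + (-7.2222) = -7.7778
Denominator Σ(y_t−ȳ)² = 41.3333
r_1 = -7.7778 / 41.3333 = -0.188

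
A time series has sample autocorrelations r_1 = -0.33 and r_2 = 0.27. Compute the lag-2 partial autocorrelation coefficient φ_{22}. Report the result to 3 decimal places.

φ_{22} = (r_2 − r_1²) / (1 − r_1²)
r_1² = (-0.33)² = 0.1089
Numerator = 0.27 − 0.1089 = 0.1611; denominator = 1 − 0.1089 = 0.8911
φ_{22} = 0.1611 / 0.8911 = 0.181

0.181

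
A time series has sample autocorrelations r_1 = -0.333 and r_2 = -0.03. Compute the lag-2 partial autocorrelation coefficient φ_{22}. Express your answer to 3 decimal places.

-0.158

φ_{22} = (r_2 − r_1²) / (1 − r_1²)
r_1² = (-0.333)² = 0.110889
Numerator = -0.03 − 0.1109 = -0.1409; denominator = 1 − 0.1109 = 0.8891
φ_{22} = -0.1409 / 0.8891 = -0.158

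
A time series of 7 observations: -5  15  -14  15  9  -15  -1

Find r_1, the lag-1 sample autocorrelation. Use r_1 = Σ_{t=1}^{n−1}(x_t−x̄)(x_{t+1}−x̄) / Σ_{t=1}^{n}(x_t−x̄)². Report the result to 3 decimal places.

Mean x̄ = (-5 + 15 − 14 + 15 + 9 − 15 − 1)/7 = 0.5714
Deviations from mean: -5.5714, 14.4286, -14.5714, 14.4286, 8.4286, -15.5714, -1.5714
Σ(x_t−x̄)(x_{t+1}−x̄) = (-80.3878) + (-210.2449) + (-210.2449) + (121.6122) + (-131.2449) + (24.4694) = -486.0408
Denominator Σ(x_t−x̄)² = 975.7143
r_1 = -486.0408 / 975.7143 = -0.498

-0.498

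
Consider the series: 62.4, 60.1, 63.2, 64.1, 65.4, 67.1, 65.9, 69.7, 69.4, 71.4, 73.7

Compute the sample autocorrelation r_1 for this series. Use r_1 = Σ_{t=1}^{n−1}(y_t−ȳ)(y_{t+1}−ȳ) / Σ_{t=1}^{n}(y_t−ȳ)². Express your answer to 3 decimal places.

Mean ȳ = (62.4 + 60.1 + 63.2 + 64.1 + 65.4 + 67.1 + 65.9 + 69.7 + 69.4 + 71.4 + 73.7)/11 = 66.5818
Numerator Σ_{t=1}^{10}(y_t−ȳ)(y_{t+1}−ȳ) = 113.9233
Denominator Σ(y_t−ȳ)² = 170.7764
r_1 = 113.9233 / 170.7764 = 0.667

0.667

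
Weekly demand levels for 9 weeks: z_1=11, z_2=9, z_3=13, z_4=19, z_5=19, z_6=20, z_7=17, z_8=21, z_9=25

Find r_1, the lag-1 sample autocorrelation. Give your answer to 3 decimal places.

0.536

Mean z̄ = (11 + 9 + 13 + 19 + 19 + 20 + 17 + 21 + 25)/9 = 17.1111
Numerator Σ_{t=1}^{8}(z_t−z̄)(z_{t+1}−z̄) = 114.0988
Denominator Σ(z_t−z̄)² = 212.8889
r_1 = 114.0988 / 212.8889 = 0.536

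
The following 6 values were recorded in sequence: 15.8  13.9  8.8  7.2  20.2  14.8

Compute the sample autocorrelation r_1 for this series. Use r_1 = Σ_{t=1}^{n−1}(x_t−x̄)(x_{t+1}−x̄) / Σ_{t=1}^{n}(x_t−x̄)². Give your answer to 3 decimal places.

Mean x̄ = (15.8 + 13.9 + 8.8 + 7.2 + 20.2 + 14.8)/6 = 13.4500
Deviations from mean: 2.3500, 0.4500, -4.6500, -6.2500, 6.7500, 1.3500
Numerator Σ_{t=1}^{5}(x_t−x̄)(x_{t+1}−x̄) = -5.0475
Denominator Σ(x_t−x̄)² = 113.7950
r_1 = -5.0475 / 113.7950 = -0.044

-0.044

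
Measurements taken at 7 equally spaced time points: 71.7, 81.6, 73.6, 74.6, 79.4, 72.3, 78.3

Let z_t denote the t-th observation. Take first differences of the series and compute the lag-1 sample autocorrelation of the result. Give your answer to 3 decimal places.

First differences Δz: 9.9, -8.0, 1.0, 4.8, -7.1, 6.0
Mean of differences = 1.1000
Numerator Σ(Δz_t−Δz̄)(Δz_{t+1}−Δz̄) = -150.0600
Denominator Σ(Δz_t−Δz̄)² = 265.2000
r_1(Δz) = -150.0600 / 265.2000 = -0.566

-0.566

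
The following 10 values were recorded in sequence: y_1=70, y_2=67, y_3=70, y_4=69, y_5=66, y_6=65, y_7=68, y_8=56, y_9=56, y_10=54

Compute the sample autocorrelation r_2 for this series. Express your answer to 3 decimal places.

0.324

Mean ȳ = (70 + 67 + 70 + 69 + 66 + 65 + 68 + 56 + 56 + 54)/10 = 64.1000
Numerator Σ_{t=1}^{8}(y_t−ȳ)(y_{t+2}−ȳ) = 114.9800
Denominator Σ(y_t−ȳ)² = 354.9000
r_2 = 114.9800 / 354.9000 = 0.324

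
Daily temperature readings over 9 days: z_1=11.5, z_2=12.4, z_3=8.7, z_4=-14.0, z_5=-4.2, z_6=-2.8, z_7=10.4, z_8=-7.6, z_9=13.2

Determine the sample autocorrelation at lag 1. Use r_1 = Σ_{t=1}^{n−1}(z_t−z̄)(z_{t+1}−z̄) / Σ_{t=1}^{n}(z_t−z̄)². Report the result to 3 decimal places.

Mean z̄ = (11.5 + 12.4 + 8.7 − 14.0 − 4.2 − 2.8 + 10.4 − 7.6 + 13.2)/9 = 3.0667
Numerator Σ_{t=1}^{8}(z_t−z̄)(z_{t+1}−z̄) = -27.5378
Denominator Σ(z_t−z̄)² = 838.7000
r_1 = -27.5378 / 838.7000 = -0.033

-0.033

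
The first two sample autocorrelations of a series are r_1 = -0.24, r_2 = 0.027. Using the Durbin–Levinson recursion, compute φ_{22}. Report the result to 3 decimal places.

-0.032

φ_{22} = (r_2 − r_1²) / (1 − r_1²)
r_1² = (-0.24)² = 0.0576
Numerator = 0.027 − 0.0576 = -0.0306; denominator = 1 − 0.0576 = 0.9424
φ_{22} = -0.0306 / 0.9424 = -0.032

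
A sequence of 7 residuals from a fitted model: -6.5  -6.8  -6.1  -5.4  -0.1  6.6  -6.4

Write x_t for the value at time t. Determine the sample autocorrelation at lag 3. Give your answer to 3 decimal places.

Mean x̄ = (-6.5 − 6.8 − 6.1 − 5.4 − 0.1 + 6.6 − 6.4)/7 = -3.5286
Deviations from mean: -2.9714, -3.2714, -2.5714, -1.8714, 3.4286, 10.1286, -2.8714
Σ(x_t−x̄)(x_{t+3}−x̄) = (5.5608) + (-11.2163) + (-26.0449) + (5.3737) = -26.3267
Denominator Σ(x_t−x̄)² = 152.2343
r_3 = -26.3267 / 152.2343 = -0.173

-0.173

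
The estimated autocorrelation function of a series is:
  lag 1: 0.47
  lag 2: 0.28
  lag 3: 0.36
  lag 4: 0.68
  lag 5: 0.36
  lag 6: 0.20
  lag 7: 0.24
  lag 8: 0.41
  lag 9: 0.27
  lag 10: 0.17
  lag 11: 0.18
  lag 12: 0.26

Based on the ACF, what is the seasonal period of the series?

4

The largest autocorrelation is r_4 = 0.68; the remaining lags stay at or below 0.47. The elevated value at lag 1 (0.47), dropping to 0.28 at lag 2, reflects decaying short-term dependence rather than seasonality.
The dominant spike at lag 4 indicates a seasonal period of 4.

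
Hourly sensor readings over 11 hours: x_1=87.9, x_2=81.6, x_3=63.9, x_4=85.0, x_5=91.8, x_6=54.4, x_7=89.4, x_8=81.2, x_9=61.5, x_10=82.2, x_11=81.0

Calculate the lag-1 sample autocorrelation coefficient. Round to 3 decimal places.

-0.442

Mean x̄ = (87.9 + 81.6 + 63.9 + 85.0 + 91.8 + 54.4 + 89.4 + 81.2 + 61.5 + 82.2 + 81.0)/11 = 78.1727
Numerator Σ_{t=1}^{10}(x_t−x̄)(x_{t+1}−x̄) = -683.0898
Denominator Σ(x_t−x̄)² = 1544.9418
r_1 = -683.0898 / 1544.9418 = -0.442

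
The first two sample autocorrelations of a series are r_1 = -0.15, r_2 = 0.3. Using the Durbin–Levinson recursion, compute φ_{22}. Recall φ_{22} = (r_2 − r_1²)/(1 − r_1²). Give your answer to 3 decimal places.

φ_{22} = (r_2 − r_1²) / (1 − r_1²)
r_1² = (-0.15)² = 0.0225
Numerator = 0.3 − 0.0225 = 0.2775; denominator = 1 − 0.0225 = 0.9775
φ_{22} = 0.2775 / 0.9775 = 0.284

0.284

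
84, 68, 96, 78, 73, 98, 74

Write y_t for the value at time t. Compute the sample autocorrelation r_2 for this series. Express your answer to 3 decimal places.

-0.042

Mean ȳ = (84 + 68 + 96 + 78 + 73 + 98 + 74)/7 = 81.5714
Deviations from mean: 2.4286, -13.5714, 14.4286, -3.5714, -8.5714, 16.4286, -7.5714
Numerator Σ_{t=1}^{5}(y_t−ȳ)(y_{t+2}−ȳ) = -33.9388
Denominator Σ(y_t−ȳ)² = 811.7143
r_2 = -33.9388 / 811.7143 = -0.042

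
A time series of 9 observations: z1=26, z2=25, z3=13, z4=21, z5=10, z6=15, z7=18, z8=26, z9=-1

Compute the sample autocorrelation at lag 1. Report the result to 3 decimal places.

-0.228

Mean z̄ = (26 + 25 + 13 + 21 + 10 + 15 + 18 + 26 − 1)/9 = 17.0000
Numerator Σ_{t=1}^{8}(z_t−z̄)(z_{t+1}−z̄) = -145.0000
Denominator Σ(z_t−z̄)² = 636.0000
r_1 = -145.0000 / 636.0000 = -0.228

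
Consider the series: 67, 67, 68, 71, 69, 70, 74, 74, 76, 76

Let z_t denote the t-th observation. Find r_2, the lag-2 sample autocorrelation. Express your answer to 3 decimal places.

0.343

Mean z̄ = (67 + 67 + 68 + 71 + 69 + 70 + 74 + 74 + 76 + 76)/10 = 71.2000
Numerator Σ_{t=1}^{8}(z_t−z̄)(z_{t+2}−z̄) = 38.9200
Denominator Σ(z_t−z̄)² = 113.6000
r_2 = 38.9200 / 113.6000 = 0.343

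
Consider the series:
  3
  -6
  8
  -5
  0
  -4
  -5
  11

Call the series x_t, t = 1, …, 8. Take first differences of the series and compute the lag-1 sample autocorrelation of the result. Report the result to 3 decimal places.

-0.554

First differences Δx: -9, 14, -13, 5, -4, -1, 16
Mean of differences = 1.1429
Numerator Σ(Δx_t−Δx̄)(Δx_{t+1}−Δx̄) = -407.4490
Denominator Σ(Δx_t−Δx̄)² = 734.8571
r_1(Δx) = -407.4490 / 734.8571 = -0.554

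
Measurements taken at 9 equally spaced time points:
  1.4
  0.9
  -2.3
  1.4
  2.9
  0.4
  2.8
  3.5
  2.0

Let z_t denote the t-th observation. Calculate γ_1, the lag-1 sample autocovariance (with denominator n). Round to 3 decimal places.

0.351

Mean z̄ = (1.4 + 0.9 − 2.3 + 1.4 + 2.9 + 0.4 + 2.8 + 3.5 + 2.0)/9 = 1.4444
Σ_{t=1}^{8}(z_t−z̄)(z_{t+1}−z̄) = 3.1569
γ_1 = 3.1569 / 9 = 0.351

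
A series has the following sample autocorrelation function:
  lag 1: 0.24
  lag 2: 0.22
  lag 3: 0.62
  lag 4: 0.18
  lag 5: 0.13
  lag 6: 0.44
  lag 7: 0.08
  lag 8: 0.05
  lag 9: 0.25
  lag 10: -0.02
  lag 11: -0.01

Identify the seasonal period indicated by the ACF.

3

The largest autocorrelation is r_3 = 0.62, with weaker echoes at lags 6 (0.44) and 9 (0.25); the remaining lags stay at or below 0.24. The elevated value at lag 1 (0.24), dropping to 0.22 at lag 2, reflects decaying short-term dependence rather than seasonality.
The dominant spike at lag 3 indicates a seasonal period of 3.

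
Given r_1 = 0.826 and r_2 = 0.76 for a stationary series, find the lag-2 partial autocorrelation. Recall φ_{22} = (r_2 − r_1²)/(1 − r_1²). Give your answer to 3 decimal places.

0.245

φ_{22} = (r_2 − r_1²) / (1 − r_1²)
r_1² = (0.826)² = 0.682276
Numerator = 0.76 − 0.6823 = 0.0777; denominator = 1 − 0.6823 = 0.3177
φ_{22} = 0.0777 / 0.3177 = 0.245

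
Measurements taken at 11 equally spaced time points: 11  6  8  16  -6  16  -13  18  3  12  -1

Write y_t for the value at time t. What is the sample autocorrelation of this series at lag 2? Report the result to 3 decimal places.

Mean ȳ = (11 + 6 + 8 + 16 − 6 + 16 − 13 + 18 + 3 + 12 − 1)/11 = 6.3636
Numerator Σ_{t=1}^{9}(y_t−ȳ)(y_{t+2}−ȳ) = 583.7355
Denominator Σ(y_t−ȳ)² = 970.5455
r_2 = 583.7355 / 970.5455 = 0.601

0.601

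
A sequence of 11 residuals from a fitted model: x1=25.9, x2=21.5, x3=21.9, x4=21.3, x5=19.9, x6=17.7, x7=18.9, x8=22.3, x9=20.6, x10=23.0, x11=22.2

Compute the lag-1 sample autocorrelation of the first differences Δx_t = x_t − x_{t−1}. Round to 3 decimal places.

First differences Δx: -4.4, 0.4, -0.6, -1.4, -2.2, 1.2, 3.4, -1.7, 2.4, -0.8
Mean of differences = -0.3700
Numerator Σ(Δx_t−Δx̄)(Δx_{t+1}−Δx̄) = -8.0019
Denominator Σ(Δx_t−Δx̄)² = 47.6010
r_1(Δx) = -8.0019 / 47.6010 = -0.168

-0.168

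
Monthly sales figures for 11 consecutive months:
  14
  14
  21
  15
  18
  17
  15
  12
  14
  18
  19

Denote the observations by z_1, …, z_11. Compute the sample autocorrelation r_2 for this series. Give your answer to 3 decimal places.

Mean z̄ = (14 + 14 + 21 + 15 + 18 + 17 + 15 + 12 + 14 + 18 + 19)/11 = 16.0909
Numerator Σ_{t=1}^{9}(z_t−z̄)(z_{t+2}−z̄) = -17.0165
Denominator Σ(z_t−z̄)² = 72.9091
r_2 = -17.0165 / 72.9091 = -0.233

-0.233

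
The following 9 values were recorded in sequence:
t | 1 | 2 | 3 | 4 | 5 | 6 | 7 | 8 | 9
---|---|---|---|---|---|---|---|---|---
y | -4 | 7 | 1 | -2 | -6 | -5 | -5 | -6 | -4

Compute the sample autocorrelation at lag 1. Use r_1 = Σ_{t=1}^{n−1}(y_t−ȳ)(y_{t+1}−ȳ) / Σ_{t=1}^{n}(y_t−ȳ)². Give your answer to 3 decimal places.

Mean ȳ = (-4 + 7 + 1 − 2 − 6 − 5 − 5 − 6 − 4)/9 = -2.6667
Numerator Σ_{t=1}^{8}(y_t−ȳ)(y_{t+1}−ȳ) = 48.2222
Denominator Σ(y_t−ȳ)² = 144.0000
r_1 = 48.2222 / 144.0000 = 0.335

0.335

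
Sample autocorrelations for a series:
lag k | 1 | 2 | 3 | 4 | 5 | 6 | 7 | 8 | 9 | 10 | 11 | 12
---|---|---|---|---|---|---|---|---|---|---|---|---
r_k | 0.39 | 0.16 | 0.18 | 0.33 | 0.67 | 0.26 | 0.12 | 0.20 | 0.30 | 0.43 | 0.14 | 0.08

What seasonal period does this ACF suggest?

The largest autocorrelation is r_5 = 0.67, with a weaker echo at lag 10 (0.43); the remaining lags stay at or below 0.39. The elevated value at lag 1 (0.39), dropping to 0.16 at lag 2, reflects decaying short-term dependence rather than seasonality.
The dominant spike at lag 5 indicates a seasonal period of 5.

5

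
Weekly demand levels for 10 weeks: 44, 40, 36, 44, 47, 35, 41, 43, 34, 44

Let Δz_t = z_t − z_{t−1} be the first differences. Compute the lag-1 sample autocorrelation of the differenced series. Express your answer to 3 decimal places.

First differences Δz: -4, -4, 8, 3, -12, 6, 2, -9, 10
Mean of differences = 0.0000
Numerator Σ(Δz_t−Δz̄)(Δz_{t+1}−Δz̄) = -196.0000
Denominator Σ(Δz_t−Δz̄)² = 470.0000
r_1(Δz) = -196.0000 / 470.0000 = -0.417

-0.417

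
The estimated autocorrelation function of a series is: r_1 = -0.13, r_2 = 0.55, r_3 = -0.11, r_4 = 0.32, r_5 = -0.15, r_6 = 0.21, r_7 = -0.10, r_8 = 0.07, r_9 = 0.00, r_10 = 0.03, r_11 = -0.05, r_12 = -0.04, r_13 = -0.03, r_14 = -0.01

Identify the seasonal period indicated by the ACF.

2

The largest autocorrelation is r_2 = 0.55, with weaker echoes at lags 4 (0.32) and 6 (0.21); the remaining lags stay at or below 0.07.
The dominant spike at lag 2 indicates a seasonal period of 2.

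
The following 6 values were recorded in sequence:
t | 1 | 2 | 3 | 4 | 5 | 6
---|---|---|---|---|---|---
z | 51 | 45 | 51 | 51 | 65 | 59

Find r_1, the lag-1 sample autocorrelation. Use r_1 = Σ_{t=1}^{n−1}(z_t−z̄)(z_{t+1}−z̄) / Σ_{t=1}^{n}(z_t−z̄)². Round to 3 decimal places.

0.330

Mean z̄ = (51 + 45 + 51 + 51 + 65 + 59)/6 = 53.6667
Deviations from mean: -2.6667, -8.6667, -2.6667, -2.6667, 11.3333, 5.3333
Σ(z_t−z̄)(z_{t+1}−z̄) = (23.1111) + (23.1111) + (7.1111) + (-30.2222) + (60.4444) = 83.5556
Denominator Σ(z_t−z̄)² = 253.3333
r_1 = 83.5556 / 253.3333 = 0.330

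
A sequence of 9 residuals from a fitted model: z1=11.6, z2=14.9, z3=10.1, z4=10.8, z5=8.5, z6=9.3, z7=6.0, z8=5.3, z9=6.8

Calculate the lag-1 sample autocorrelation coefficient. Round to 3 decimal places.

0.553

Mean z̄ = (11.6 + 14.9 + 10.1 + 10.8 + 8.5 + 9.3 + 6.0 + 5.3 + 6.8)/9 = 9.2556
Numerator Σ_{t=1}^{8}(z_t−z̄)(z_{t+1}−z̄) = 40.5491
Denominator Σ(z_t−z̄)² = 73.3022
r_1 = 40.5491 / 73.3022 = 0.553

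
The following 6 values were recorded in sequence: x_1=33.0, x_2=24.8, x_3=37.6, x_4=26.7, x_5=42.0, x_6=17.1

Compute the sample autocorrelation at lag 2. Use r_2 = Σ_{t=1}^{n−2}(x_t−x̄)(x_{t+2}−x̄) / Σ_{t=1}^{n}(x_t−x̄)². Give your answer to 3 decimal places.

Mean x̄ = (33.0 + 24.8 + 37.6 + 26.7 + 42.0 + 17.1)/6 = 30.2000
Deviations from mean: 2.8000, -5.4000, 7.4000, -3.5000, 11.8000, -13.1000
Σ(x_t−x̄)(x_{t+2}−x̄) = (20.7200) + (18.9000) + (87.3200) + (45.8500) = 172.7900
Denominator Σ(x_t−x̄)² = 414.8600
r_2 = 172.7900 / 414.8600 = 0.417

0.417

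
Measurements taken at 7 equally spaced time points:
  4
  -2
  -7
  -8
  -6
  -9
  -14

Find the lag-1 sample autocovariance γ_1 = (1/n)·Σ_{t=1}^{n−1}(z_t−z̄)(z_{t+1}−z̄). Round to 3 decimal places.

8.857

Mean z̄ = (4 − 2 − 7 − 8 − 6 − 9 − 14)/7 = -6.0000
Deviations: 10.0000, 4.0000, -1.0000, -2.0000, 0.0000, -3.0000, -8.0000
Σ_{t=1}^{6}(z_t−z̄)(z_{t+1}−z̄) = 62.0000
γ_1 = 62.0000 / 7 = 8.857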